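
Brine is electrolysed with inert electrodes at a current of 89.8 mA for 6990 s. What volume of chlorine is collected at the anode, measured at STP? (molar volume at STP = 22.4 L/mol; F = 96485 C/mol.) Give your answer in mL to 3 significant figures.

Charge passed = 0.0898 × 6990 = 627.7 C
n(e⁻) = Q/F = 627.7/96485 = 0.006506 mol
2Cl⁻ → Cl₂ + 2e⁻, so n(Cl₂) = 0.006506 / 2 = 0.003253 mol
V = 0.003253 × 22.4 = 0.07287 L
= 72.9 mL

72.9 mL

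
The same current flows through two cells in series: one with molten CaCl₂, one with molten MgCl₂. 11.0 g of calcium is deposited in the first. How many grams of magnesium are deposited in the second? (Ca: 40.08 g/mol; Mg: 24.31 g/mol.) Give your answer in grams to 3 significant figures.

6.67 g

n(Ca) = 11.0 / 40.08 = 0.2745 mol
Ca²⁺ + 2e⁻ → Ca, so n(e⁻) = 2 × 0.2745 = 0.5490 mol
Same current for the same time ⇒ same n(e⁻) = 0.5490 mol in both cells.
Mg²⁺ + 2e⁻ → Mg, so n(Mg) = 0.5490 / 2 = 0.2745 mol
m(Mg) = 0.2745 × 24.31 = 6.67 g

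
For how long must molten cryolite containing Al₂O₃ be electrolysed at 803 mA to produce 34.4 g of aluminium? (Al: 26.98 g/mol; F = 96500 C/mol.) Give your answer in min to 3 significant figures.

n(Al) = 34.4 / 26.98 = 1.275 mol
Al³⁺ + 3e⁻ → Al, so n(e⁻) = 3 × 1.275 = 3.825 mol
Q = 3.825 × 96500 = 3.691×10^5 C
t = Q / I = 3.691×10^5 / 0.803 = 4.597×10^5 s = 7660 min

7660 min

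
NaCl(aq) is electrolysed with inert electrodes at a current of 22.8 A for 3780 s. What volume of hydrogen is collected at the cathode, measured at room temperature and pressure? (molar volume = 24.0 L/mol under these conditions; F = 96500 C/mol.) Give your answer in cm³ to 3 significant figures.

Q = It = 22.8 × 3780 = 86180 C
n(e⁻) = 86180 / 96500 = 0.8931 mol
2H⁺ + 2e⁻ → H₂, so n(H₂) = 0.8931 / 2 = 0.4466 mol
V = 0.4466 × 24.0 = 10.72 L
= 10700 cm³

10700 cm³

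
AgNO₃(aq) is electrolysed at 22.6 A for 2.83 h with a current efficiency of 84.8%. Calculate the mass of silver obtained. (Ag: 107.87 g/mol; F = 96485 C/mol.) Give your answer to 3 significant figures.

Q = 22.6 × 10188 = 2.302×10^5 C
n(e⁻) = 2.302×10^5 / 96485 = 2.386 mol
Ag⁺ + e⁻ → Ag, so theoretical m(Ag) = 2.386 × 107.87 = 257.4 g
Actual mass = 84.8% × 257.4 = 218 g

218 g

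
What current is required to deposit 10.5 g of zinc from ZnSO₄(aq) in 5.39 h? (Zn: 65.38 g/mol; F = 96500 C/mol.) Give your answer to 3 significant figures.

n(Zn) = 10.5 / 65.38 = 0.1606 mol
Zn²⁺ + 2e⁻ → Zn, so n(e⁻) = 2 × 0.1606 = 0.3212 mol
Q = 0.3212 × 96500 = 31000 C
I = Q / t = 31000 / 19404 s = 1.60 A

1.60 A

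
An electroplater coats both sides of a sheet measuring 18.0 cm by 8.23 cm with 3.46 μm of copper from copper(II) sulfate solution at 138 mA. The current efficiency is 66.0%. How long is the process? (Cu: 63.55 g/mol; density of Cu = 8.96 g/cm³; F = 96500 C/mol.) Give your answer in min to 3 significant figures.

510 min

Plated area = 2 × 18.0 × 8.23 = 296.3 cm²
Volume = 296.3 × 3.46×10⁻⁴ cm = 0.1025 cm³
m(Cu) = 0.1025 × 8.96 = 0.9184 g
n(Cu) = 0.9184 / 63.55 = 0.01445 mol; n(e⁻) = 2 × 0.01445 = 0.02890 mol
Q = 0.02890 × 96500 / 0.660 = 4226 C
t = 4226 / 0.138 = 30620 s = 510 min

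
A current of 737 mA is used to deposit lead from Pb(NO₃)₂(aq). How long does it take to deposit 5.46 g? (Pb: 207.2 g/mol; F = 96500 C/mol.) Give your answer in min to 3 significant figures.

n(Pb) = 5.46 / 207.2 = 0.02635 mol
Pb²⁺ + 2e⁻ → Pb, so n(e⁻) = 2 × 0.02635 = 0.05270 mol
Q = 0.05270 × 96500 = 5086 C
t = Q / I = 5086 / 0.737 = 6901 s = 115 min

115 min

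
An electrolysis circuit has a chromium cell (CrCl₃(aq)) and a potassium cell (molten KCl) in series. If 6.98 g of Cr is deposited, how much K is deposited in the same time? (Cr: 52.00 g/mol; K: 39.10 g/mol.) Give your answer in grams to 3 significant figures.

n(Cr) = 6.98 / 52.00 = 0.1342 mol
Cr³⁺ + 3e⁻ → Cr, so n(e⁻) = 3 × 0.1342 = 0.4026 mol
Since the cells are in series, n(e⁻) in the K cell is also 0.4026 mol.
K⁺ + e⁻ → K, so n(K) = 0.4026 mol
m(K) = 0.4026 × 39.10 = 15.7 g

15.7 g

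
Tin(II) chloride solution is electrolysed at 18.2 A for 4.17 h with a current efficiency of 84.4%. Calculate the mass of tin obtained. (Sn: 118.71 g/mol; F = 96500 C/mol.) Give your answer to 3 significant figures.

Q = 18.2 × 15012 = 2.732×10^5 C
n(e⁻) = 2.732×10^5 / 96500 = 2.831 mol
Sn²⁺ + 2e⁻ → Sn, so theoretical m(Sn) = 1.416 × 118.71 = 168.1 g
Actual mass = 84.4% × 168.1 = 142 g

142 g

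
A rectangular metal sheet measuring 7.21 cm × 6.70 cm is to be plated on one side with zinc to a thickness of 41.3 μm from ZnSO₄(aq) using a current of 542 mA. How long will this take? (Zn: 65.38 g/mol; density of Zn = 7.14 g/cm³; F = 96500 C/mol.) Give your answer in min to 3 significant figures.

129 min

Plated area = 7.21 × 6.70 = 48.31 cm²
Volume = 48.31 × 41.3×10⁻⁴ cm = 0.1995 cm³
m(Zn) = 0.1995 × 7.14 = 1.424 g
n(Zn) = 1.424 / 65.38 = 0.02178 mol; n(e⁻) = 2 × 0.02178 = 0.04356 mol
Q = 0.04356 × 96500 = 4204 C
t = 4204 / 0.542 = 7756 s = 129 min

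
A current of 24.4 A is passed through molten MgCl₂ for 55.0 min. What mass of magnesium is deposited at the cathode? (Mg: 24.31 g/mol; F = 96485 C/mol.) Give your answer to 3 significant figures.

10.1 g

Charge passed = 24.4 × 3300 = 80520 C
n(e⁻) = 80520 / 96485 = 0.8345 mol
Mg²⁺ + 2e⁻ → Mg, so n(Mg) = 0.8345 / 2 = 0.4173 mol
m = 0.4173 × 24.31 = 10.1 g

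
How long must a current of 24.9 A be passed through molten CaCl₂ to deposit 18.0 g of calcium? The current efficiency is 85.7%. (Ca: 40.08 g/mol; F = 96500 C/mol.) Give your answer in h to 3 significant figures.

n(Ca) = 18.0 / 40.08 = 0.4491 mol
Ca²⁺ + 2e⁻ → Ca, so n(e⁻) = 2 × 0.4491 = 0.8982 mol
Q = 0.8982 × 96500 / 0.857 = 1.011×10^5 C
t = Q / I = 1.011×10^5 / 24.9 = 4060 s = 1.13 h

1.13 h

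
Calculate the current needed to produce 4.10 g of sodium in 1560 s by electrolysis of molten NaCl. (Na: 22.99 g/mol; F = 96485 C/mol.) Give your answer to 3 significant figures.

n(Na) = 4.10 / 22.99 = 0.1783 mol
Na⁺ + e⁻ → Na, so n(e⁻) = 0.1783 mol
Q = 0.1783 × 96485 = 17200 C
I = Q / t = 17200 / 1560 s = 11.0 A

11.0 A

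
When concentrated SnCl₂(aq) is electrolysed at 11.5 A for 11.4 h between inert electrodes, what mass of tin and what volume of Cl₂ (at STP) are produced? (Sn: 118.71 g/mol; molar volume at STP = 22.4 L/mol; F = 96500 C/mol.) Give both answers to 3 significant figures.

Q = 11.5 × 41040 = 4.720×10^5 C; n(e⁻) = 4.720×10^5 / 96500 = 4.891 mol
Cathode: Sn²⁺ + 2e⁻ → Sn → n(Sn) = 4.891/2 = 2.446 mol → 290 g
Anode: 2Cl⁻ → Cl₂ + 2e⁻ → n(Cl₂) = 4.891/2 = 2.446 mol → 54.8 L

290 g Sn; 54.8 L Cl₂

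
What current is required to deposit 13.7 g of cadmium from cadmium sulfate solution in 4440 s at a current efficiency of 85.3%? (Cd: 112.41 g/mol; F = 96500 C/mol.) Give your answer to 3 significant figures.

6.21 A

n(Cd) = 13.7 / 112.41 = 0.1219 mol
Cd²⁺ + 2e⁻ → Cd, so n(e⁻) = 2 × 0.1219 = 0.2438 mol
Q = 0.2438 × 96500 / 0.853 = 27580 C
I = Q / t = 27580 / 4440 s = 6.21 A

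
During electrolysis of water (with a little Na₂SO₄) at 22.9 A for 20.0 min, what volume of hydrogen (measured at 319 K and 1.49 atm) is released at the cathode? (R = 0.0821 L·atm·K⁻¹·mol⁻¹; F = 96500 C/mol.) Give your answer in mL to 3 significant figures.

Q = 22.9 A × 1200 s = 27480 C
n(e⁻) = 27480 / 96500 = 0.2848 mol
2H⁺ + 2e⁻ → H₂, so n(H₂) = 0.2848 / 2 = 0.1424 mol
V = nRT/P = 0.1424 × 0.0821 × 319 / 1.49 = 2.503 L
= 2500 mL

2500 mL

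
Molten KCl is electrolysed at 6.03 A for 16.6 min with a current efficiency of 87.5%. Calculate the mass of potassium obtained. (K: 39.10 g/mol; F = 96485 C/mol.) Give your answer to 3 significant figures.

2.13 g

Q = 6.03 × 996 = 6006 C
n(e⁻) = 6006 / 96485 = 0.06225 mol
K⁺ + e⁻ → K, so theoretical m(K) = 0.06225 × 39.10 = 2.434 g
Actual mass = 87.5% × 2.434 = 2.13 g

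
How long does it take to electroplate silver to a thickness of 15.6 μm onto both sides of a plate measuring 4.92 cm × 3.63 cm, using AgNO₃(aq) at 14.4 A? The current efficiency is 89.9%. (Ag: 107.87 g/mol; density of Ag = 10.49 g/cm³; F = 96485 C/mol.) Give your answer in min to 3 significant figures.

0.673 min

Plated area = 2 × 4.92 × 3.63 = 35.72 cm²
Volume = 35.72 × 15.6×10⁻⁴ cm = 0.05572 cm³
m(Ag) = 0.05572 × 10.49 = 0.5845 g
n(Ag) = 0.5845 / 107.87 = 0.005419 mol; n(e⁻) = 0.005419 mol
Q = 0.005419 × 96485 / 0.899 = 581.6 C
t = 581.6 / 14.4 = 40.39 s = 0.673 min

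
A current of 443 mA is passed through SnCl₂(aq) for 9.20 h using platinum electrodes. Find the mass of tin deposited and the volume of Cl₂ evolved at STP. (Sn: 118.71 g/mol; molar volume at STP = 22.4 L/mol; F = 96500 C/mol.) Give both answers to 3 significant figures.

Q = 0.443 × 33120 = 14670 C; n(e⁻) = 14670 / 96500 = 0.1520 mol
Cathode: Sn²⁺ + 2e⁻ → Sn → n(Sn) = 0.1520/2 = 0.07600 mol → 9.02 g
Anode: 2Cl⁻ → Cl₂ + 2e⁻ → n(Cl₂) = 0.1520/2 = 0.07600 mol → 1.70 L

9.02 g Sn; 1.70 L Cl₂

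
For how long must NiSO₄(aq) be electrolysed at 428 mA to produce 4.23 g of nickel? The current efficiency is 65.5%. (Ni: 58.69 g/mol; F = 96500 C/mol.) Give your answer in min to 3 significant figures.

n(Ni) = 4.23 / 58.69 = 0.07207 mol
Ni²⁺ + 2e⁻ → Ni, so n(e⁻) = 2 × 0.07207 = 0.1441 mol
Q = 0.1441 × 96500 / 0.655 = 21230 C
t = Q / I = 21230 / 0.428 = 49600 s = 827 min

827 min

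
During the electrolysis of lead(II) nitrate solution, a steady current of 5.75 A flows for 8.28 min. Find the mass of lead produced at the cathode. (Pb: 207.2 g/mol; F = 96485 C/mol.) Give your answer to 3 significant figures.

Charge passed = 5.75 × 496.8 = 2857 C
n(e⁻) = Q/F = 2857/96485 = 0.02961 mol
Pb²⁺ + 2e⁻ → Pb, so n(Pb) = 0.02961 / 2 = 0.01481 mol
m = 0.01481 × 207.2 = 3.07 g

3.07 g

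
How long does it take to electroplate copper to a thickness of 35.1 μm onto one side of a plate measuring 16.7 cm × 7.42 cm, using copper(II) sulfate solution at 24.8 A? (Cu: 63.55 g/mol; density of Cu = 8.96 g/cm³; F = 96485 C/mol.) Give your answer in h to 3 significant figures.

Plated area = 16.7 × 7.42 = 123.9 cm²
Volume = 123.9 × 35.1×10⁻⁴ cm = 0.4349 cm³
m(Cu) = 0.4349 × 8.96 = 3.897 g
n(Cu) = 3.897 / 63.55 = 0.06132 mol; n(e⁻) = 2 × 0.06132 = 0.1226 mol
Q = 0.1226 × 96485 = 11830 C
t = 11830 / 24.8 = 477.0 s = 0.133 h

0.133 h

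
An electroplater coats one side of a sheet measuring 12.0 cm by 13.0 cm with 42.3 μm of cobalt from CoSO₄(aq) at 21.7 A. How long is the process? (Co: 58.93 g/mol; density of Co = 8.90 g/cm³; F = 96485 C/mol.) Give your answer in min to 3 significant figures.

14.8 min

Plated area = 12.0 × 13.0 = 156.0 cm²
Volume = 156.0 × 42.3×10⁻⁴ cm = 0.6599 cm³
m(Co) = 0.6599 × 8.90 = 5.873 g
n(Co) = 5.873 / 58.93 = 0.09966 mol; n(e⁻) = 2 × 0.09966 = 0.1993 mol
Q = 0.1993 × 96485 = 19230 C
t = 19230 / 21.7 = 886.2 s = 14.8 min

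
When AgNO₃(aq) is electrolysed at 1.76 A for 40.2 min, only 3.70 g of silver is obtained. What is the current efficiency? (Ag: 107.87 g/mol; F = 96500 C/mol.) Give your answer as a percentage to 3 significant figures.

78.0%

Q = 1.76 × 2412 = 4245 C
n(e⁻) = 4245 / 96500 = 0.04399 mol
Ag⁺ + e⁻ → Ag, so theoretical n(Ag) = 0.04399 mol → 4.745 g
Efficiency = 3.70 / 4.745 = 0.7798 = 78.0%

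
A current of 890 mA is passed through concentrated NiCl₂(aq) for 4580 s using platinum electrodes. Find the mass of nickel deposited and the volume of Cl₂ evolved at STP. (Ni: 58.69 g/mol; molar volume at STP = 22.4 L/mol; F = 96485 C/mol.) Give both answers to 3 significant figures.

Q = 0.890 × 4580 = 4076 C; n(e⁻) = 4076 / 96485 = 0.04224 mol
Cathode: Ni²⁺ + 2e⁻ → Ni → n(Ni) = 0.04224/2 = 0.02112 mol → 1.24 g
Anode: 2Cl⁻ → Cl₂ + 2e⁻ → n(Cl₂) = 0.04224/2 = 0.02112 mol → 0.473 L

1.24 g Ni; 0.473 L Cl₂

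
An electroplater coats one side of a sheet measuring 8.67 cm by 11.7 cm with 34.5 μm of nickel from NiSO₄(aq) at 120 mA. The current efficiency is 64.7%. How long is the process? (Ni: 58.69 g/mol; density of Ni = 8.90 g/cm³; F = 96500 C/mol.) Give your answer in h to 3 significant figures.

Plated area = 8.67 × 11.7 = 101.4 cm²
Volume = 101.4 × 34.5×10⁻⁴ cm = 0.3498 cm³
m(Ni) = 0.3498 × 8.90 = 3.113 g
n(Ni) = 3.113 / 58.69 = 0.05304 mol; n(e⁻) = 2 × 0.05304 = 0.1061 mol
Q = 0.1061 × 96500 / 0.647 = 15820 C
t = 15820 / 0.120 = 1.318×10^5 s = 36.6 h

36.6 h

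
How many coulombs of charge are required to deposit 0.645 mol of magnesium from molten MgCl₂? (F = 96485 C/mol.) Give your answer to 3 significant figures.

1.24×10^5 C

Mg²⁺ + 2e⁻ → Mg, so n(e⁻) = 2 × 0.645 = 1.290 mol
Q = 1.290 × 96485 = 1.245×10^5 C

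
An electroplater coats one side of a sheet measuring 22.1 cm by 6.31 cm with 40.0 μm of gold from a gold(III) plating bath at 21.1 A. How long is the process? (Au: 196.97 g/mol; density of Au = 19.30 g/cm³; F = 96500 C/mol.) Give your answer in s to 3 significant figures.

Plated area = 22.1 × 6.31 = 139.5 cm²
Volume = 139.5 × 40.0×10⁻⁴ cm = 0.5580 cm³
m(Au) = 0.5580 × 19.30 = 10.77 g
n(Au) = 10.77 / 196.97 = 0.05468 mol; n(e⁻) = 3 × 0.05468 = 0.1640 mol
Q = 0.1640 × 96500 = 15830 C
t = 15830 / 21.1 = 750.2 s

750 s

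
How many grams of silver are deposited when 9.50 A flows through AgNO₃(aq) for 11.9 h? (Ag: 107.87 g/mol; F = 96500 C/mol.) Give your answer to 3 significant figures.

455 g

Charge passed = 9.50 × 42840 = 4.070×10^5 C
n(e⁻) = Q/F = 4.070×10^5/96500 = 4.218 mol
Ag⁺ + e⁻ → Ag, so n(Ag) = 4.218 mol
m = 4.218 × 107.87 = 455 g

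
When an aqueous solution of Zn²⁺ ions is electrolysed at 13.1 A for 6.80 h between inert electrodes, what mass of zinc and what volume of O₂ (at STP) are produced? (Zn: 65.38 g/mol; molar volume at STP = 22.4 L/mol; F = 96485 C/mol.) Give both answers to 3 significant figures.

Q = 13.1 × 24480 = 3.207×10^5 C; n(e⁻) = 3.207×10^5 / 96485 = 3.324 mol
Cathode: Zn²⁺ + 2e⁻ → Zn → n(Zn) = 3.324/2 = 1.662 mol → 109 g
Anode: 2H₂O → O₂ + 4H⁺ + 4e⁻ → n(O₂) = 3.324/4 = 0.8310 mol → 18.6 L

109 g Zn; 18.6 L O₂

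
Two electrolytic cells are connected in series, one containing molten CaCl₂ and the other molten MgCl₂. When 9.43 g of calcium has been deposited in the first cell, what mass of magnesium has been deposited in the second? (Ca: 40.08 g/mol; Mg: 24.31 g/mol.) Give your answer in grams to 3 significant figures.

n(Ca) = 9.43 / 40.08 = 0.2353 mol
Ca²⁺ + 2e⁻ → Ca, so n(e⁻) = 2 × 0.2353 = 0.4706 mol
In series, the same 0.4706 mol of electrons flows through the second cell.
Mg²⁺ + 2e⁻ → Mg, so n(Mg) = 0.4706 / 2 = 0.2353 mol
m(Mg) = 0.2353 × 24.31 = 5.72 g

5.72 g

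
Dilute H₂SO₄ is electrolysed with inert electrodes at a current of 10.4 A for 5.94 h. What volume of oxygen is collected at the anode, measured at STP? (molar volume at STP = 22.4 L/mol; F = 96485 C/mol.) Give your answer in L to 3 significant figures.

Q = 10.4 A × 21384 s = 2.224×10^5 C
Moles of electrons = 2.224×10^5 / 96485 = 2.305 mol
2H₂O → O₂ + 4H⁺ + 4e⁻, so n(O₂) = 2.305 / 4 = 0.5763 mol
V = 0.5763 × 22.4 = 12.91 L

12.9 L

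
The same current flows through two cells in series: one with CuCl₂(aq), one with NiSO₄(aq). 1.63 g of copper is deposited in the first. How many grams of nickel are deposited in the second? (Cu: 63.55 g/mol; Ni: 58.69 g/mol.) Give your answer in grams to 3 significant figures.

1.51 g

n(Cu) = 1.63 / 63.55 = 0.02565 mol
Cu²⁺ + 2e⁻ → Cu, so n(e⁻) = 2 × 0.02565 = 0.05130 mol
Same current for the same time ⇒ same n(e⁻) = 0.05130 mol in both cells.
Ni²⁺ + 2e⁻ → Ni, so n(Ni) = 0.05130 / 2 = 0.02565 mol
m(Ni) = 0.02565 × 58.69 = 1.51 g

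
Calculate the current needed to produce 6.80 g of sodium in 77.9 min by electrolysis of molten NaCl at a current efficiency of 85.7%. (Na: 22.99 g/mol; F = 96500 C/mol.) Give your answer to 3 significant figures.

7.13 A

n(Na) = 6.80 / 22.99 = 0.2958 mol
Na⁺ + e⁻ → Na, so n(e⁻) = 0.2958 mol
Q = 0.2958 × 96500 / 0.857 = 33310 C
I = Q / t = 33310 / 4674 s = 7.13 A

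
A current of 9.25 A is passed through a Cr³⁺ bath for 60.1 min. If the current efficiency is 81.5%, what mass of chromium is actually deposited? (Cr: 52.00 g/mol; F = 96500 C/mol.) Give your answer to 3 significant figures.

4.88 g

Q = 9.25 × 3606 = 33360 C
n(e⁻) = 33360 / 96500 = 0.3457 mol
Cr³⁺ + 3e⁻ → Cr, so theoretical m(Cr) = 0.1152 × 52.00 = 5.990 g
Actual mass = 81.5% × 5.990 = 4.88 g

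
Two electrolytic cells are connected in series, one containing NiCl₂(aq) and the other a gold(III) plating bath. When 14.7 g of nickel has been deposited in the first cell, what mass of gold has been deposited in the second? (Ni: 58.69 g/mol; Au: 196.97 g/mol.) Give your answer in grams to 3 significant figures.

n(Ni) = 14.7 / 58.69 = 0.2505 mol
Ni²⁺ + 2e⁻ → Ni, so n(e⁻) = 2 × 0.2505 = 0.5010 mol
Same current for the same time ⇒ same n(e⁻) = 0.5010 mol in both cells.
Au³⁺ + 3e⁻ → Au, so n(Au) = 0.5010 / 3 = 0.1670 mol
m(Au) = 0.1670 × 196.97 = 32.9 g

32.9 g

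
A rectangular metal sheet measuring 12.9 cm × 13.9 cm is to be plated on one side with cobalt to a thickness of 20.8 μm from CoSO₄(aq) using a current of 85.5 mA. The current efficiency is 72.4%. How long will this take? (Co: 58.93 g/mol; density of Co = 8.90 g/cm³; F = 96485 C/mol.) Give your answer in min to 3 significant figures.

2930 min

Plated area = 12.9 × 13.9 = 179.3 cm²
Volume = 179.3 × 20.8×10⁻⁴ cm = 0.3729 cm³
m(Co) = 0.3729 × 8.90 = 3.319 g
n(Co) = 3.319 / 58.93 = 0.05632 mol; n(e⁻) = 2 × 0.05632 = 0.1126 mol
Q = 0.1126 × 96485 / 0.724 = 15010 C
t = 15010 / 0.0855 = 1.756×10^5 s = 2930 min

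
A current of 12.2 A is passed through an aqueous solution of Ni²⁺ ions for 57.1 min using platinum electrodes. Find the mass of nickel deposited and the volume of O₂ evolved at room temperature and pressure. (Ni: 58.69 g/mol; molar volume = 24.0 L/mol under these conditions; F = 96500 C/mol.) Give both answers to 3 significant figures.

12.7 g Ni; 2.60 L O₂

Q = 12.2 × 3426 = 41800 C; n(e⁻) = 41800 / 96500 = 0.4332 mol
Cathode: Ni²⁺ + 2e⁻ → Ni → n(Ni) = 0.4332/2 = 0.2166 mol → 12.7 g
Anode: 2H₂O → O₂ + 4H⁺ + 4e⁻ → n(O₂) = 0.4332/4 = 0.1083 mol → 2.60 L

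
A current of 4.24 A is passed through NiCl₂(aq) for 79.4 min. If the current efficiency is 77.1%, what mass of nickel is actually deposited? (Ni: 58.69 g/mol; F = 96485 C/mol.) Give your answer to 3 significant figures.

4.74 g

Q = 4.24 × 4764 = 20200 C
n(e⁻) = 20200 / 96485 = 0.2094 mol
Ni²⁺ + 2e⁻ → Ni, so theoretical m(Ni) = 0.1047 × 58.69 = 6.145 g
Actual mass = 77.1% × 6.145 = 4.74 g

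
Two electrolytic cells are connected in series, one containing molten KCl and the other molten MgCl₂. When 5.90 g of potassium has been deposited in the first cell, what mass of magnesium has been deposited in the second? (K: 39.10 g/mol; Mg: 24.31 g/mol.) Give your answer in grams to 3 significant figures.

n(K) = 5.90 / 39.10 = 0.1509 mol
K⁺ + e⁻ → K, so n(e⁻) = 0.1509 mol
The cells are in series, so the same charge (and hence the same n(e⁻) = 0.1509 mol) passes through both.
Mg²⁺ + 2e⁻ → Mg, so n(Mg) = 0.1509 / 2 = 0.07545 mol
m(Mg) = 0.07545 × 24.31 = 1.83 g

1.83 g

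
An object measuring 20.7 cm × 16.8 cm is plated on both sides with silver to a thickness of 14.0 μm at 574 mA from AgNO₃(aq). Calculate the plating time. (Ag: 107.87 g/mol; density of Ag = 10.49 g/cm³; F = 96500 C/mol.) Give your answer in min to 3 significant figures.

Plated area = 2 × 20.7 × 16.8 = 695.5 cm²
Volume = 695.5 × 14.0×10⁻⁴ cm = 0.9737 cm³
m(Ag) = 0.9737 × 10.49 = 10.21 g
n(Ag) = 10.21 / 107.87 = 0.09465 mol; n(e⁻) = 0.09465 mol
Q = 0.09465 × 96500 = 9134 C
t = 9134 / 0.574 = 15910 s = 265 min

265 min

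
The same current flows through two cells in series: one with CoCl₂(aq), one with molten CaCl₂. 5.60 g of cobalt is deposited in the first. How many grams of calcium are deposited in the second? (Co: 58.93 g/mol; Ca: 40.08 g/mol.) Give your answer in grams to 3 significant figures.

3.81 g

n(Co) = 5.60 / 58.93 = 0.09503 mol
Co²⁺ + 2e⁻ → Co, so n(e⁻) = 2 × 0.09503 = 0.1901 mol
Since the cells are in series, n(e⁻) in the Ca cell is also 0.1901 mol.
Ca²⁺ + 2e⁻ → Ca, so n(Ca) = 0.1901 / 2 = 0.09505 mol
m(Ca) = 0.09505 × 40.08 = 3.81 g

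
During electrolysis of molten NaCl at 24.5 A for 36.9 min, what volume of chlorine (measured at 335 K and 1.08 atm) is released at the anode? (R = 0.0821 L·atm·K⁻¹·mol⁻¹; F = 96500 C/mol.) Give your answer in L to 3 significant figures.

7.16 L

Q = 24.5 A × 2214 s = 54240 C
n(e⁻) = 54240 / 96500 = 0.5621 mol
2Cl⁻ → Cl₂ + 2e⁻, so n(Cl₂) = 0.5621 / 2 = 0.2811 mol
V = nRT/P = 0.2811 × 0.0821 × 335 / 1.08 = 7.159 L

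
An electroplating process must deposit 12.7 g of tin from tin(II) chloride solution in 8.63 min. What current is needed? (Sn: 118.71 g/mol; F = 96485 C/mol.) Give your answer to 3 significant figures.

n(Sn) = 12.7 / 118.71 = 0.1070 mol
Sn²⁺ + 2e⁻ → Sn, so n(e⁻) = 2 × 0.1070 = 0.2140 mol
Q = 0.2140 × 96485 = 20650 C
I = Q / t = 20650 / 517.8 s = 39.9 A

39.9 A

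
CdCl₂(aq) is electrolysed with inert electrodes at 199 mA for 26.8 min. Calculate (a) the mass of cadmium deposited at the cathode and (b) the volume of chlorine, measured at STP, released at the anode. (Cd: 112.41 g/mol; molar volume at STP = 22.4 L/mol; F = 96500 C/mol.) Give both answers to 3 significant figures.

Q = 0.199 × 1608 = 320.0 C; n(e⁻) = 320.0 / 96500 = 0.003316 mol
Cathode: Cd²⁺ + 2e⁻ → Cd → n(Cd) = 0.003316/2 = 0.001658 mol → 0.186 g
Anode: 2Cl⁻ → Cl₂ + 2e⁻ → n(Cl₂) = 0.003316/2 = 0.001658 mol → 0.0371 L

0.186 g Cd; 0.0371 L Cl₂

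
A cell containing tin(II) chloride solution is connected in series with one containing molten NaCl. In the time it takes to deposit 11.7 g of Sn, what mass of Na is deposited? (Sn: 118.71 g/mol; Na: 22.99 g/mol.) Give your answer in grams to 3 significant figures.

n(Sn) = 11.7 / 118.71 = 0.09856 mol
Sn²⁺ + 2e⁻ → Sn, so n(e⁻) = 2 × 0.09856 = 0.1971 mol
Same current for the same time ⇒ same n(e⁻) = 0.1971 mol in both cells.
Na⁺ + e⁻ → Na, so n(Na) = 0.1971 mol
m(Na) = 0.1971 × 22.99 = 4.53 g

4.53 g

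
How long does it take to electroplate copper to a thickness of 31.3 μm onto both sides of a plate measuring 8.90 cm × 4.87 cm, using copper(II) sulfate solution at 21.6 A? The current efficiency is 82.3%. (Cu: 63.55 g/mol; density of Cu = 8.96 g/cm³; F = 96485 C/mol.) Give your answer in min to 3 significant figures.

6.92 min

Plated area = 2 × 8.90 × 4.87 = 86.69 cm²
Volume = 86.69 × 31.3×10⁻⁴ cm = 0.2713 cm³
m(Cu) = 0.2713 × 8.96 = 2.431 g
n(Cu) = 2.431 / 63.55 = 0.03825 mol; n(e⁻) = 2 × 0.03825 = 0.07650 mol
Q = 0.07650 × 96485 / 0.823 = 8969 C
t = 8969 / 21.6 = 415.2 s = 6.92 min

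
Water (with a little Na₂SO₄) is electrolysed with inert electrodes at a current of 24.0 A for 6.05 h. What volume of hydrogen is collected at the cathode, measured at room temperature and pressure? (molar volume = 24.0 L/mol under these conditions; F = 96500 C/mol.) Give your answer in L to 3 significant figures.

65.0 L

Q = 24.0 A × 21780 s = 5.227×10^5 C
n(e⁻) = Q/F = 5.227×10^5/96500 = 5.417 mol
2H⁺ + 2e⁻ → H₂, so n(H₂) = 5.417 / 2 = 2.709 mol
V = 2.709 × 24.0 = 65.02 L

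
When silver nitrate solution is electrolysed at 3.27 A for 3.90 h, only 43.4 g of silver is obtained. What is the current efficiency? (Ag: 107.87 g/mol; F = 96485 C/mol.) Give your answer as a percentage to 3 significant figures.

84.6%

Q = 3.27 × 14040 = 45910 C
n(e⁻) = 45910 / 96485 = 0.4758 mol
Ag⁺ + e⁻ → Ag, so theoretical n(Ag) = 0.4758 mol → 51.32 g
Efficiency = 43.4 / 51.32 = 0.8457 = 84.6%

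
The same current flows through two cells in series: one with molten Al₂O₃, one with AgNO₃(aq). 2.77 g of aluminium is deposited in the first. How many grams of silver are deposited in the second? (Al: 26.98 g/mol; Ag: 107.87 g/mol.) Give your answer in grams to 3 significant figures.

33.2 g

n(Al) = 2.77 / 26.98 = 0.1027 mol
Al³⁺ + 3e⁻ → Al, so n(e⁻) = 3 × 0.1027 = 0.3081 mol
Same current for the same time ⇒ same n(e⁻) = 0.3081 mol in both cells.
Ag⁺ + e⁻ → Ag, so n(Ag) = 0.3081 mol
m(Ag) = 0.3081 × 107.87 = 33.2 g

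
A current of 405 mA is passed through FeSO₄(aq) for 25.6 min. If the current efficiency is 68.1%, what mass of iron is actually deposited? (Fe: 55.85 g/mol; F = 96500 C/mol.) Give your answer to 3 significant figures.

0.123 g

Q = 0.405 × 1536 = 622.1 C
n(e⁻) = 622.1 / 96500 = 0.006447 mol
Fe²⁺ + 2e⁻ → Fe, so theoretical m(Fe) = 0.003224 × 55.85 = 0.1801 g
Actual mass = 68.1% × 0.1801 = 0.123 g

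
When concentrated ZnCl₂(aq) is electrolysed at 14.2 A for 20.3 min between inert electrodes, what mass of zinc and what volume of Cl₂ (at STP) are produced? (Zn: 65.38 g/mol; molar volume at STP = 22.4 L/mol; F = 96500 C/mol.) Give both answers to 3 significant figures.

5.86 g Zn; 2.01 L Cl₂

Q = 14.2 × 1218 = 17300 C; n(e⁻) = 17300 / 96500 = 0.1793 mol
Cathode: Zn²⁺ + 2e⁻ → Zn → n(Zn) = 0.1793/2 = 0.08965 mol → 5.86 g
Anode: 2Cl⁻ → Cl₂ + 2e⁻ → n(Cl₂) = 0.1793/2 = 0.08965 mol → 2.01 L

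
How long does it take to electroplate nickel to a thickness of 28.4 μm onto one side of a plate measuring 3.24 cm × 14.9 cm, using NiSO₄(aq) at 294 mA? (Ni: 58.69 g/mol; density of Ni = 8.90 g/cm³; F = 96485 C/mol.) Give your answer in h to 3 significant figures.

Plated area = 3.24 × 14.9 = 48.28 cm²
Volume = 48.28 × 28.4×10⁻⁴ cm = 0.1371 cm³
m(Ni) = 0.1371 × 8.90 = 1.220 g
n(Ni) = 1.220 / 58.69 = 0.02079 mol; n(e⁻) = 2 × 0.02079 = 0.04158 mol
Q = 0.04158 × 96485 = 4012 C
t = 4012 / 0.294 = 13650 s = 3.79 h

3.79 h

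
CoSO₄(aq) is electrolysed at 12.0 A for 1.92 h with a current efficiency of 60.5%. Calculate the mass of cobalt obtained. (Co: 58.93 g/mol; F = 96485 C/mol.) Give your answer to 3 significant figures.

15.3 g

Q = 12.0 × 6912 = 82940 C
n(e⁻) = 82940 / 96485 = 0.8596 mol
Co²⁺ + 2e⁻ → Co, so theoretical m(Co) = 0.4298 × 58.93 = 25.33 g
Actual mass = 60.5% × 25.33 = 15.3 g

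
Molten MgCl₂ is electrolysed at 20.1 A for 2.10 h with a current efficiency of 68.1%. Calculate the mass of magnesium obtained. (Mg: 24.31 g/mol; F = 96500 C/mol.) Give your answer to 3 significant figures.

Q = 20.1 × 7560 = 1.520×10^5 C
n(e⁻) = 1.520×10^5 / 96500 = 1.575 mol
Mg²⁺ + 2e⁻ → Mg, so theoretical m(Mg) = 0.7875 × 24.31 = 19.14 g
Actual mass = 68.1% × 19.14 = 13.0 g

13.0 g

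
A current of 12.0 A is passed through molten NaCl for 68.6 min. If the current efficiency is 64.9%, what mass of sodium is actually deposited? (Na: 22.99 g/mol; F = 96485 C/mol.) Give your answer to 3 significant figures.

Q = 12.0 × 4116 = 49390 C
n(e⁻) = 49390 / 96485 = 0.5119 mol
Na⁺ + e⁻ → Na, so theoretical m(Na) = 0.5119 × 22.99 = 11.77 g
Actual mass = 64.9% × 11.77 = 7.64 g

7.64 g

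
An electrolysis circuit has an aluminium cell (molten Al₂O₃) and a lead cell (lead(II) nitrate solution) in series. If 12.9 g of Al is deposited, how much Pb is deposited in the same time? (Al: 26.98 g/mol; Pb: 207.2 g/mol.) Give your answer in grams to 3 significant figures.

149 g

n(Al) = 12.9 / 26.98 = 0.4781 mol
Al³⁺ + 3e⁻ → Al, so n(e⁻) = 3 × 0.4781 = 1.434 mol
Since the cells are in series, n(e⁻) in the Pb cell is also 1.434 mol.
Pb²⁺ + 2e⁻ → Pb, so n(Pb) = 1.434 / 2 = 0.7170 mol
m(Pb) = 0.7170 × 207.2 = 149 g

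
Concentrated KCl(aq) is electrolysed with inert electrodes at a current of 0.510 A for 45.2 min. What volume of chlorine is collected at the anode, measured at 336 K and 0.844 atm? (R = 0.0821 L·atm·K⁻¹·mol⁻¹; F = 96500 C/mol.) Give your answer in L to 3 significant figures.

0.234 L

Q = It = 0.510 × 2712 = 1383 C
Moles of electrons = 1383 / 96500 = 0.01433 mol
2Cl⁻ → Cl₂ + 2e⁻, so n(Cl₂) = 0.01433 / 2 = 0.007165 mol
V = nRT/P = 0.007165 × 0.0821 × 336 / 0.844 = 0.2342 L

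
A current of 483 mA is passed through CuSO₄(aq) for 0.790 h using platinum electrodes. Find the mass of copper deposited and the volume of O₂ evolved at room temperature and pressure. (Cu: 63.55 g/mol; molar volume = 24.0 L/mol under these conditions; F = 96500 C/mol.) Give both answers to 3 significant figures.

0.452 g Cu; 0.0854 L O₂

Q = 0.483 × 2844 = 1374 C; n(e⁻) = 1374 / 96500 = 0.01424 mol
Cathode: Cu²⁺ + 2e⁻ → Cu → n(Cu) = 0.01424/2 = 0.007120 mol → 0.452 g
Anode: 2H₂O → O₂ + 4H⁺ + 4e⁻ → n(O₂) = 0.01424/4 = 0.003560 mol → 0.0854 L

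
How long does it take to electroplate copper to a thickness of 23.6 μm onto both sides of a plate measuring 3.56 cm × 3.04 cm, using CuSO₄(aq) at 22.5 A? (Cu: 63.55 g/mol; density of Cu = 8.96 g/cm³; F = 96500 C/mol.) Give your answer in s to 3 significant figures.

61.8 s

Plated area = 2 × 3.56 × 3.04 = 21.64 cm²
Volume = 21.64 × 23.6×10⁻⁴ cm = 0.05107 cm³
m(Cu) = 0.05107 × 8.96 = 0.4576 g
n(Cu) = 0.4576 / 63.55 = 0.007201 mol; n(e⁻) = 2 × 0.007201 = 0.01440 mol
Q = 0.01440 × 96500 = 1390 C
t = 1390 / 22.5 = 61.78 s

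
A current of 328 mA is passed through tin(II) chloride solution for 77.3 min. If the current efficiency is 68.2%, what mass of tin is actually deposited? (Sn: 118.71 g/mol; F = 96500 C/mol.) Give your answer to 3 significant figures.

0.638 g

Q = 0.328 × 4638 = 1521 C
n(e⁻) = 1521 / 96500 = 0.01576 mol
Sn²⁺ + 2e⁻ → Sn, so theoretical m(Sn) = 0.007880 × 118.71 = 0.9354 g
Actual mass = 68.2% × 0.9354 = 0.638 g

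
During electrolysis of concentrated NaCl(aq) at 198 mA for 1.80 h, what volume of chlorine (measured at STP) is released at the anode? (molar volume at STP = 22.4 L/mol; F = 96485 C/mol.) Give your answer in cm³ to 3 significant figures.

Charge passed = 0.198 × 6480 = 1283 C
Moles of electrons = 1283 / 96485 = 0.01330 mol
2Cl⁻ → Cl₂ + 2e⁻, so n(Cl₂) = 0.01330 / 2 = 0.006650 mol
V = 0.006650 × 22.4 = 0.1490 L
= 149 cm³

149 cm³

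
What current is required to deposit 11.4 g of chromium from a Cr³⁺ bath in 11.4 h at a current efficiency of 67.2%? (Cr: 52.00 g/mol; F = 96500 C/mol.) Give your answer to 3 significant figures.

2.30 A

n(Cr) = 11.4 / 52.00 = 0.2192 mol
Cr³⁺ + 3e⁻ → Cr, so n(e⁻) = 3 × 0.2192 = 0.6576 mol
Q = 0.6576 × 96500 / 0.672 = 94430 C
I = Q / t = 94430 / 41040 s = 2.30 A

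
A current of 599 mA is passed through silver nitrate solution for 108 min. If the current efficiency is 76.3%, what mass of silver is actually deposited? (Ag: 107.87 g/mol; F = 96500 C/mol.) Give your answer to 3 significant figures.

3.31 g

Q = 0.599 × 6480 = 3882 C
n(e⁻) = 3882 / 96500 = 0.04023 mol
Ag⁺ + e⁻ → Ag, so theoretical m(Ag) = 0.04023 × 107.87 = 4.340 g
Actual mass = 76.3% × 4.340 = 3.31 g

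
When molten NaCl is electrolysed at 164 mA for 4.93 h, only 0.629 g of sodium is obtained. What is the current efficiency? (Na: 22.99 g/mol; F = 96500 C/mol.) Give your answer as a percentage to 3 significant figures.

Q = 0.164 × 17748 = 2911 C
n(e⁻) = 2911 / 96500 = 0.03017 mol
Na⁺ + e⁻ → Na, so theoretical n(Na) = 0.03017 mol → 0.6936 g
Efficiency = 0.629 / 0.6936 = 0.9069 = 90.7%

90.7%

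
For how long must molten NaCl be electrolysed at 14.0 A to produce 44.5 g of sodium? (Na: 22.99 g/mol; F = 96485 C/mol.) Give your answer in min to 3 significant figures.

222 min

n(Na) = 44.5 / 22.99 = 1.936 mol
Na⁺ + e⁻ → Na, so n(e⁻) = 1.936 mol
Q = 1.936 × 96485 = 1.868×10^5 C
t = Q / I = 1.868×10^5 / 14.0 = 13340 s = 222 min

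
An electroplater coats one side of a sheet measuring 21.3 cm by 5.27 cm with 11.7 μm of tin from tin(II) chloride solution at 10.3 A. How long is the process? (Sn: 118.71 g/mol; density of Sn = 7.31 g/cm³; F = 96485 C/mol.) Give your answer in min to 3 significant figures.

2.53 min

Plated area = 21.3 × 5.27 = 112.3 cm²
Volume = 112.3 × 11.7×10⁻⁴ cm = 0.1314 cm³
m(Sn) = 0.1314 × 7.31 = 0.9605 g
n(Sn) = 0.9605 / 118.71 = 0.008091 mol; n(e⁻) = 2 × 0.008091 = 0.01618 mol
Q = 0.01618 × 96485 = 1561 C
t = 1561 / 10.3 = 151.6 s = 2.53 min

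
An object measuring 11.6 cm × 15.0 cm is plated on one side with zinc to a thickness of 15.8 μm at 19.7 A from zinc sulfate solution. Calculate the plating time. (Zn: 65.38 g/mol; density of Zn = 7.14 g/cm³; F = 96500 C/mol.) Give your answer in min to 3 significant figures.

Plated area = 11.6 × 15.0 = 174.0 cm²
Volume = 174.0 × 15.8×10⁻⁴ cm = 0.2749 cm³
m(Zn) = 0.2749 × 7.14 = 1.963 g
n(Zn) = 1.963 / 65.38 = 0.03002 mol; n(e⁻) = 2 × 0.03002 = 0.06004 mol
Q = 0.06004 × 96500 = 5794 C
t = 5794 / 19.7 = 294.1 s = 4.90 min

4.90 min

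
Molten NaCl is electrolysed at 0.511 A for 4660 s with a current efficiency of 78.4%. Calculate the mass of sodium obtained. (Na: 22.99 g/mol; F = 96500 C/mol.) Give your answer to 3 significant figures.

Q = 0.511 × 4660 = 2381 C
n(e⁻) = 2381 / 96500 = 0.02467 mol
Na⁺ + e⁻ → Na, so theoretical m(Na) = 0.02467 × 22.99 = 0.5672 g
Actual mass = 78.4% × 0.5672 = 0.445 g

0.445 g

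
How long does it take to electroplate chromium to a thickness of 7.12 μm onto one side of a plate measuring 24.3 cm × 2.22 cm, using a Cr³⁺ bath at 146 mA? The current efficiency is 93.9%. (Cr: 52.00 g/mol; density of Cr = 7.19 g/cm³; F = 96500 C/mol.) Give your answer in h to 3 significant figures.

Plated area = 24.3 × 2.22 = 53.95 cm²
Volume = 53.95 × 7.12×10⁻⁴ cm = 0.03841 cm³
m(Cr) = 0.03841 × 7.19 = 0.2762 g
n(Cr) = 0.2762 / 52.00 = 0.005312 mol; n(e⁻) = 3 × 0.005312 = 0.01594 mol
Q = 0.01594 × 96500 / 0.939 = 1638 C
t = 1638 / 0.146 = 11220 s = 3.12 h

3.12 h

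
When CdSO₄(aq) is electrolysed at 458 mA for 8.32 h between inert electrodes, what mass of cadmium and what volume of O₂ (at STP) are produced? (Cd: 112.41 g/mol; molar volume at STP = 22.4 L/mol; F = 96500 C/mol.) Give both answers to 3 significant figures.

7.99 g Cd; 0.796 L O₂

Q = 0.458 × 29952 = 13720 C; n(e⁻) = 13720 / 96500 = 0.1422 mol
Cathode: Cd²⁺ + 2e⁻ → Cd → n(Cd) = 0.1422/2 = 0.07110 mol → 7.99 g
Anode: 2H₂O → O₂ + 4H⁺ + 4e⁻ → n(O₂) = 0.1422/4 = 0.03555 mol → 0.796 L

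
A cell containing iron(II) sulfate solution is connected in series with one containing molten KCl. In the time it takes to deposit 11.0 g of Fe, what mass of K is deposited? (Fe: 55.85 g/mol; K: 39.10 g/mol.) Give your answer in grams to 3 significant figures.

15.4 g

n(Fe) = 11.0 / 55.85 = 0.1970 mol
Fe²⁺ + 2e⁻ → Fe, so n(e⁻) = 2 × 0.1970 = 0.3940 mol
Since the cells are in series, n(e⁻) in the K cell is also 0.3940 mol.
K⁺ + e⁻ → K, so n(K) = 0.3940 mol
m(K) = 0.3940 × 39.10 = 15.4 g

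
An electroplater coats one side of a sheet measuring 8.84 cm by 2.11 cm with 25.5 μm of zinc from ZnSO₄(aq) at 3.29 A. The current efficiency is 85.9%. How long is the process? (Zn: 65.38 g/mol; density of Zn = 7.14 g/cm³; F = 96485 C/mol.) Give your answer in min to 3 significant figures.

5.91 min

Plated area = 8.84 × 2.11 = 18.65 cm²
Volume = 18.65 × 25.5×10⁻⁴ cm = 0.04756 cm³
m(Zn) = 0.04756 × 7.14 = 0.3396 g
n(Zn) = 0.3396 / 65.38 = 0.005194 mol; n(e⁻) = 2 × 0.005194 = 0.01039 mol
Q = 0.01039 × 96485 / 0.859 = 1167 C
t = 1167 / 3.29 = 354.7 s = 5.91 min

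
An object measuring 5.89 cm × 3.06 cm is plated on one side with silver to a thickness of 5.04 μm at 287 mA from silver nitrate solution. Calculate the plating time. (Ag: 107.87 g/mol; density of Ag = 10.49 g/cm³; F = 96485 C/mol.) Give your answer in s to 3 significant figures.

Plated area = 5.89 × 3.06 = 18.02 cm²
Volume = 18.02 × 5.04×10⁻⁴ cm = 0.009082 cm³
m(Ag) = 0.009082 × 10.49 = 0.09527 g
n(Ag) = 0.09527 / 107.87 = 8.832×10^-4 mol; n(e⁻) = 8.832×10^-4 mol
Q = 8.832×10^-4 × 96485 = 85.22 C
t = 85.22 / 0.287 = 296.9 s

297 s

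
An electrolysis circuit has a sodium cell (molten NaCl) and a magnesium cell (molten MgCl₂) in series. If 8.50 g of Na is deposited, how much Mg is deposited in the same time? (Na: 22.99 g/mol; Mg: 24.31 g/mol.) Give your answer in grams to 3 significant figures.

n(Na) = 8.50 / 22.99 = 0.3697 mol
Na⁺ + e⁻ → Na, so n(e⁻) = 0.3697 mol
Since the cells are in series, n(e⁻) in the Mg cell is also 0.3697 mol.
Mg²⁺ + 2e⁻ → Mg, so n(Mg) = 0.3697 / 2 = 0.1849 mol
m(Mg) = 0.1849 × 24.31 = 4.49 g

4.49 g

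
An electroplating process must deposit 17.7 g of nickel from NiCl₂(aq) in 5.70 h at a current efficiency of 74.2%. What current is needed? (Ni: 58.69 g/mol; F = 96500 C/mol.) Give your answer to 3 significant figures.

n(Ni) = 17.7 / 58.69 = 0.3016 mol
Ni²⁺ + 2e⁻ → Ni, so n(e⁻) = 2 × 0.3016 = 0.6032 mol
Q = 0.6032 × 96500 / 0.742 = 78450 C
I = Q / t = 78450 / 20520 s = 3.82 A

3.82 A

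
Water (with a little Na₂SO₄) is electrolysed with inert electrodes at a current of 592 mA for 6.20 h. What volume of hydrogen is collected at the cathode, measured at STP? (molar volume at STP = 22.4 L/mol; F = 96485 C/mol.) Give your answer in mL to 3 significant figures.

Q = It = 0.592 × 22320 = 13210 C
Moles of electrons = 13210 / 96485 = 0.1369 mol
2H⁺ + 2e⁻ → H₂, so n(H₂) = 0.1369 / 2 = 0.06845 mol
V = 0.06845 × 22.4 = 1.533 L
= 1530 mL

1530 mL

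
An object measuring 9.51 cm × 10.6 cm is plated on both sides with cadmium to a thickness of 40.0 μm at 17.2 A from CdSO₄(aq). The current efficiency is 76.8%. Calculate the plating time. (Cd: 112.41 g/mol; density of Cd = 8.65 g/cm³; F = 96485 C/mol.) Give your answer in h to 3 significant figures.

Plated area = 2 × 9.51 × 10.6 = 201.6 cm²
Volume = 201.6 × 40.0×10⁻⁴ cm = 0.8064 cm³
m(Cd) = 0.8064 × 8.65 = 6.975 g
n(Cd) = 6.975 / 112.41 = 0.06205 mol; n(e⁻) = 2 × 0.06205 = 0.1241 mol
Q = 0.1241 × 96485 / 0.768 = 15590 C
t = 15590 / 17.2 = 906.4 s = 0.252 h

0.252 h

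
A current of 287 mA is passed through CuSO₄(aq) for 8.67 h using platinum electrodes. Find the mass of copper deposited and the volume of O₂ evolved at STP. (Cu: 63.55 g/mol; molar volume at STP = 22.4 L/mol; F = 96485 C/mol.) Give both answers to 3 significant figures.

2.95 g Cu; 0.520 L O₂

Q = 0.287 × 31212 = 8958 C; n(e⁻) = 8958 / 96485 = 0.09284 mol
Cathode: Cu²⁺ + 2e⁻ → Cu → n(Cu) = 0.09284/2 = 0.04642 mol → 2.95 g
Anode: 2H₂O → O₂ + 4H⁺ + 4e⁻ → n(O₂) = 0.09284/4 = 0.02321 mol → 0.520 L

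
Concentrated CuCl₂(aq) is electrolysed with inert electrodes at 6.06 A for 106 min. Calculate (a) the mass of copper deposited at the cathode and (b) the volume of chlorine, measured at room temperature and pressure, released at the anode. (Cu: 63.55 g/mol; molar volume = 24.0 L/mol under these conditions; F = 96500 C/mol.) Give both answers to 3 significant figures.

Q = 6.06 × 6360 = 38540 C; n(e⁻) = 38540 / 96500 = 0.3994 mol
Cathode: Cu²⁺ + 2e⁻ → Cu → n(Cu) = 0.3994/2 = 0.1997 mol → 12.7 g
Anode: 2Cl⁻ → Cl₂ + 2e⁻ → n(Cl₂) = 0.3994/2 = 0.1997 mol → 4.79 L

12.7 g Cu; 4.79 L Cl₂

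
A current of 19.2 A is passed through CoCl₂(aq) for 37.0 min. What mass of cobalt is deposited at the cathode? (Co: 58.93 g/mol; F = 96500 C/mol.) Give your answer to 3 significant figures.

13.0 g

Charge passed = 19.2 × 2220 = 42620 C
n(e⁻) = Q/F = 42620/96500 = 0.4417 mol
Co²⁺ + 2e⁻ → Co, so n(Co) = 0.4417 / 2 = 0.2209 mol
m = 0.2209 × 58.93 = 13.0 g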